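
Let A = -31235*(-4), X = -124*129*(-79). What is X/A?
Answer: 315921/31235 ≈ 10.114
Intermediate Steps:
X = 1263684 (X = -15996*(-79) = 1263684)
A = 124940
X/A = 1263684/124940 = 1263684*(1/124940) = 315921/31235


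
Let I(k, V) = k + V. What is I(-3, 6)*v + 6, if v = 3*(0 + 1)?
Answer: 15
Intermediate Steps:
I(k, V) = V + k
v = 3 (v = 3*1 = 3)
I(-3, 6)*v + 6 = (6 - 3)*3 + 6 = 3*3 + 6 = 9 + 6 = 15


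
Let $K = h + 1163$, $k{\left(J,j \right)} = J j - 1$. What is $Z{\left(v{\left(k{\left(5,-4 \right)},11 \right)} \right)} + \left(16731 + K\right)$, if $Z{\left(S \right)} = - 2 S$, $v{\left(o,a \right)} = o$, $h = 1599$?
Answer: $19535$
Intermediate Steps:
$k{\left(J,j \right)} = -1 + J j$
$K = 2762$ ($K = 1599 + 1163 = 2762$)
$Z{\left(v{\left(k{\left(5,-4 \right)},11 \right)} \right)} + \left(16731 + K\right) = - 2 \left(-1 + 5 \left(-4\right)\right) + \left(16731 + 2762\right) = - 2 \left(-1 - 20\right) + 19493 = \left(-2\right) \left(-21\right) + 19493 = 42 + 19493 = 19535$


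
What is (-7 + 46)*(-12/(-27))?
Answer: 52/3 ≈ 17.333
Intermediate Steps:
(-7 + 46)*(-12/(-27)) = 39*(-12*(-1/27)) = 39*(4/9) = 52/3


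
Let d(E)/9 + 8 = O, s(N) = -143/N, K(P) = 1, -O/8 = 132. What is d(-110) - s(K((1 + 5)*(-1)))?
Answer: -9433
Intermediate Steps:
O = -1056 (O = -8*132 = -1056)
d(E) = -9576 (d(E) = -72 + 9*(-1056) = -72 - 9504 = -9576)
d(-110) - s(K((1 + 5)*(-1))) = -9576 - (-143)/1 = -9576 - (-143) = -9576 - 1*(-143) = -9576 + 143 = -9433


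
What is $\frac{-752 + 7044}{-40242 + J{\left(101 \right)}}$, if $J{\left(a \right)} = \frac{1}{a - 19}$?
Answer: $- \frac{515944}{3299843} \approx -0.15635$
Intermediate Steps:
$J{\left(a \right)} = \frac{1}{-19 + a}$
$\frac{-752 + 7044}{-40242 + J{\left(101 \right)}} = \frac{-752 + 7044}{-40242 + \frac{1}{-19 + 101}} = \frac{6292}{-40242 + \frac{1}{82}} = \frac{6292}{- \frac{3299843}{82}} = 6292 \left(- \frac{82}{3299843}\right) = - \frac{515944}{3299843}$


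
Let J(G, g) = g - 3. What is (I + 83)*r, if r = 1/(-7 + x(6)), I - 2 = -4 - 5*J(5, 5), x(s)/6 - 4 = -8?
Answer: -71/31 ≈ -2.2903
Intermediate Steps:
x(s) = -24 (x(s) = 24 + 6*(-8) = 24 - 48 = -24)
J(G, g) = -3 + g
I = -12 (I = 2 + (-4 - 5*(-3 + 5)) = 2 + (-4 - 5*2) = 2 + (-4 - 10) = 2 - 14 = -12)
r = -1/31 (r = 1/(-7 - 24) = 1/(-31) = -1/31 ≈ -0.032258)
(I + 83)*r = (-12 + 83)*(-1/31) = 71*(-1/31) = -71/31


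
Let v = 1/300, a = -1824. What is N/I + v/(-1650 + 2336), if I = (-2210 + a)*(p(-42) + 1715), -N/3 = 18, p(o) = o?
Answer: 1275863/99208565400 ≈ 1.2860e-5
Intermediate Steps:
N = -54 (N = -3*18 = -54)
v = 1/300 ≈ 0.0033333
I = -6748882 (I = (-2210 - 1824)*(-42 + 1715) = -4034*1673 = -6748882)
N/I + v/(-1650 + 2336) = -54/(-6748882) + 1/(300*(-1650 + 2336)) = -54*(-1/6748882) + (1/300)/686 = 27/3374441 + (1/300)*(1/686) = 27/3374441 + 1/205800 = 1275863/99208565400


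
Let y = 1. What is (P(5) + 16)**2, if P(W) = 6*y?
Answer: 484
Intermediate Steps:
P(W) = 6 (P(W) = 6*1 = 6)
(P(5) + 16)**2 = (6 + 16)**2 = 22**2 = 484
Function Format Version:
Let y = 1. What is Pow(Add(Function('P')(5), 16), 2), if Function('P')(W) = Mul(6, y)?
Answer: 484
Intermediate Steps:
Function('P')(W) = 6 (Function('P')(W) = Mul(6, 1) = 6)
Pow(Add(Function('P')(5), 16), 2) = Pow(Add(6, 16), 2) = Pow(22, 2) = 484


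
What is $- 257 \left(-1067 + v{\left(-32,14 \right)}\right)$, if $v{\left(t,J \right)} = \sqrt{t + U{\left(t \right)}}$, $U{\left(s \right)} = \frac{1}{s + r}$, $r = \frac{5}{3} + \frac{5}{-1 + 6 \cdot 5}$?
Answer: $274219 - \frac{257 i \sqrt{3446255}}{328} \approx 2.7422 \cdot 10^{5} - 1454.6 i$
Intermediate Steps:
$r = \frac{160}{87}$ ($r = 5 \cdot \frac{1}{3} + \frac{5}{-1 + 30} = \frac{5}{3} + \frac{5}{29} = \frac{160}{87} \approx 1.8391$)
$U{\left(s \right)} = \frac{1}{\frac{160}{87} + s}$ ($U{\left(s \right)} = \frac{1}{s + \frac{160}{87}} = \frac{1}{\frac{160}{87} + s}$)
$v{\left(t,J \right)} = \sqrt{t + \frac{87}{160 + 87 t}}$
$- 257 \left(-1067 + v{\left(-32,14 \right)}\right) = - 257 \left(-1067 + \sqrt{\frac{87 - 32 \left(160 + 87 \left(-32\right)\right)}{160 + 87 \left(-32\right)}}\right) = - 257 \left(-1067 + \sqrt{\frac{87 - 32 \left(160 - 2784\right)}{160 - 2784}}\right) = - 257 \left(-1067 + \sqrt{\frac{87 - -83968}{-2624}}\right) = - 257 \left(-1067 + \sqrt{- \frac{87 + 83968}{2624}}\right) = - 257 \left(-1067 + \sqrt{\left(- \frac{1}{2624}\right) 84055}\right) = - 257 \left(-1067 + \sqrt{- \frac{84055}{2624}}\right) = - 257 \left(-1067 + \frac{i \sqrt{3446255}}{328}\right) = 274219 - \frac{257 i \sqrt{3446255}}{328}$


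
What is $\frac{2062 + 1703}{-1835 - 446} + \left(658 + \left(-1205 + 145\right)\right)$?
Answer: $- \frac{920727}{2281} \approx -403.65$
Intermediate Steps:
$\frac{2062 + 1703}{-1835 - 446} + \left(658 + \left(-1205 + 145\right)\right) = \frac{3765}{-2281} + \left(658 - 1060\right) = 3765 \left(- \frac{1}{2281}\right) - 402 = - \frac{3765}{2281} - 402 = - \frac{920727}{2281}$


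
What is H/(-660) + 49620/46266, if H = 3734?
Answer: -1060667/231330 ≈ -4.5851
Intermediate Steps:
H/(-660) + 49620/46266 = 3734/(-660) + 49620/46266 = 3734*(-1/660) + 49620*(1/46266) = -1867/330 + 8270/7711 = -1060667/231330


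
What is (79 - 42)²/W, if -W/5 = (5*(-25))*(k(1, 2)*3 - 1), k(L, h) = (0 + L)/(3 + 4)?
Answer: -9583/2500 ≈ -3.8332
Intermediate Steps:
k(L, h) = L/7
W = -2500/7 (W = -5*5*(-25)*(((⅐)*1)*3 - 1) = -(-625)*((⅐)*3 - 1) = -(-625)*(3/7 - 1) = -(-625)*(-4)/7 = -5*500/7 = -2500/7 ≈ -357.14)
(79 - 42)²/W = (79 - 42)²/(-2500/7) = 37²*(-7/2500) = 1369*(-7/2500) = -9583/2500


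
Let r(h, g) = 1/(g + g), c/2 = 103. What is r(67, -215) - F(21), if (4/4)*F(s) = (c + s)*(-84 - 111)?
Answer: 19033949/430 ≈ 44265.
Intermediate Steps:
c = 206 (c = 2*103 = 206)
F(s) = -40170 - 195*s (F(s) = (206 + s)*(-84 - 111) = (206 + s)*(-195) = -40170 - 195*s)
r(h, g) = 1/(2*g)
r(67, -215) - F(21) = (½)/(-215) - (-40170 - 195*21) = (½)*(-1/215) - (-40170 - 4095) = -1/430 - 1*(-44265) = -1/430 + 44265 = 19033949/430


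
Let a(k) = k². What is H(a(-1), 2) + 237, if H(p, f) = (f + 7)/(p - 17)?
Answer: 3783/16 ≈ 236.44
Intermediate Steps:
H(p, f) = (7 + f)/(-17 + p)
H(a(-1), 2) + 237 = (7 + 2)/(-17 + (-1)²) + 237 = 9/(-17 + 1) + 237 = 9/(-16) + 237 = -1/16*9 + 237 = -9/16 + 237 = 3783/16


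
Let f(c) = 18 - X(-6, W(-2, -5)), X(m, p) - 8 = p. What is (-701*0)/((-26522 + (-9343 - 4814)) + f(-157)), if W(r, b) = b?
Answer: 0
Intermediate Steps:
X(m, p) = 8 + p
f(c) = 15 (f(c) = 18 - (8 - 5) = 18 - 1*3 = 18 - 3 = 15)
(-701*0)/((-26522 + (-9343 - 4814)) + f(-157)) = (-701*0)/((-26522 + (-9343 - 4814)) + 15) = 0/((-26522 - 14157) + 15) = 0/(-40679 + 15) = 0/(-40664) = 0*(-1/40664) = 0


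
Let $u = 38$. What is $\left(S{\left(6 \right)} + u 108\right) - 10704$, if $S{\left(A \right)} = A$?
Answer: $-6594$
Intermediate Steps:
$\left(S{\left(6 \right)} + u 108\right) - 10704 = \left(6 + 38 \cdot 108\right) - 10704 = \left(6 + 4104\right) - 10704 = 4110 - 10704 = -6594$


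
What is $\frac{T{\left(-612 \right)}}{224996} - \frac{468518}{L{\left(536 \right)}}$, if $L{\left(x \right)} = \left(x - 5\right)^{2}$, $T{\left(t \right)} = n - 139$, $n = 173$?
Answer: $- \frac{52702544627}{31720048578} \approx -1.6615$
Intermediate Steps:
$T{\left(t \right)} = 34$ ($T{\left(t \right)} = 173 - 139 = 34$)
$L{\left(x \right)} = \left(-5 + x\right)^{2}$
$\frac{T{\left(-612 \right)}}{224996} - \frac{468518}{L{\left(536 \right)}} = \frac{34}{224996} - \frac{468518}{\left(-5 + 536\right)^{2}} = 34 \cdot \frac{1}{224996} - \frac{468518}{531^{2}} = \frac{17}{112498} - \frac{468518}{281961} = - \frac{52702544627}{31720048578}$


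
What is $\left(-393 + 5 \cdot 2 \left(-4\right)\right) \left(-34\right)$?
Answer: $14722$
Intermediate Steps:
$\left(-393 + 5 \cdot 2 \left(-4\right)\right) \left(-34\right) = \left(-393 + 10 \left(-4\right)\right) \left(-34\right) = \left(-393 - 40\right) \left(-34\right) = \left(-433\right) \left(-34\right) = 14722$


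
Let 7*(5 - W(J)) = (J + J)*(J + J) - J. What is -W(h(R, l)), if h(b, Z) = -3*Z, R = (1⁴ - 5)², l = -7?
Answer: 244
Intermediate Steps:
R = 16 (R = (1 - 5)² = (-4)² = 16)
W(J) = 5 - 4*J²/7 + J/7 (W(J) = 5 - ((J + J)*(J + J) - J)/7 = 5 - ((2*J)*(2*J) - J)/7 = 5 - (4*J² - J)/7 = 5 - (-J + 4*J²)/7 = 5 + (-4*J²/7 + J/7) = 5 - 4*J²/7 + J/7)
-W(h(R, l)) = -(5 - 4*(-3*(-7))²/7 + (-3*(-7))/7) = -(5 - 4/7*21² + (⅐)*21) = -(5 - 4/7*441 + 3) = -(5 - 252 + 3) = -1*(-244) = 244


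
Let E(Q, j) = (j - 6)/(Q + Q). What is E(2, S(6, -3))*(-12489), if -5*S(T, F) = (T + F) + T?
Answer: 487071/20 ≈ 24354.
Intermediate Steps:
S(T, F) = -2*T/5 - F/5 (S(T, F) = -((T + F) + T)/5 = -((F + T) + T)/5 = -(F + 2*T)/5 = -2*T/5 - F/5)
E(Q, j) = (-6 + j)/(2*Q) (E(Q, j) = (-6 + j)/((2*Q)) = (-6 + j)*(1/(2*Q)) = (-6 + j)/(2*Q))
E(2, S(6, -3))*(-12489) = ((1/2)*(-6 + (-2/5*6 - 1/5*(-3)))/2)*(-12489) = ((1/2)*(1/2)*(-6 + (-12/5 + 3/5)))*(-12489) = ((1/2)*(1/2)*(-6 - 9/5))*(-12489) = ((1/2)*(1/2)*(-39/5))*(-12489) = -39/20*(-12489) = 487071/20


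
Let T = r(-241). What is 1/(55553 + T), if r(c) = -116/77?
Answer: 77/4277465 ≈ 1.8001e-5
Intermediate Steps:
r(c) = -116/77 (r(c) = -116*1/77 = -116/77)
T = -116/77 ≈ -1.5065
1/(55553 + T) = 1/(55553 - 116/77) = 1/(4277465/77) = 77/4277465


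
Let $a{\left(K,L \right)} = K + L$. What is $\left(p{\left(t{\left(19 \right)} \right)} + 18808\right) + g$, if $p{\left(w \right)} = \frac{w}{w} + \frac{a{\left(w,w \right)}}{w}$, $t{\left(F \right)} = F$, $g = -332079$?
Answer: $-313268$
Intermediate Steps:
$p{\left(w \right)} = 3$ ($p{\left(w \right)} = \frac{w}{w} + \frac{w + w}{w} = 1 + \frac{2 w}{w} = 1 + 2 = 3$)
$\left(p{\left(t{\left(19 \right)} \right)} + 18808\right) + g = \left(3 + 18808\right) - 332079 = 18811 - 332079 = -313268$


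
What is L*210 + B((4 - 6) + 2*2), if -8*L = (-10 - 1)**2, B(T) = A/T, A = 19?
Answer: -12667/4 ≈ -3166.8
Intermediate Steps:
B(T) = 19/T
L = -121/8 (L = -(-10 - 1)**2/8 = -1/8*(-11)**2 = -1/8*121 = -121/8 ≈ -15.125)
L*210 + B((4 - 6) + 2*2) = -121/8*210 + 19/((4 - 6) + 2*2) = -12705/4 + 19/(-2 + 4) = -12705/4 + 19/2 = -12667/4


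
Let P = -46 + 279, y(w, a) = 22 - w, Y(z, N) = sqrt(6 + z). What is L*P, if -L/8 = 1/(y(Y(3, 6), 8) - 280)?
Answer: 1864/261 ≈ 7.1418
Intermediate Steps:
L = 8/261 (L = -8/((22 - sqrt(6 + 3)) - 280) = -8/((22 - sqrt(9)) - 280) = -8/((22 - 1*3) - 280) = -8/((22 - 3) - 280) = -8/(19 - 280) = -8/(-261) = -8*(-1/261) = 8/261 ≈ 0.030651)
P = 233
L*P = (8/261)*233 = 1864/261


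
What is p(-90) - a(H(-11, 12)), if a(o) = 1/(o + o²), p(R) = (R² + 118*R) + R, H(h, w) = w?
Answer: -407161/156 ≈ -2610.0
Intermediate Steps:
p(R) = R² + 119*R
p(-90) - a(H(-11, 12)) = -90*(119 - 90) - 1/(12*(1 + 12)) = -90*29 - 1/(12*13) = -2610 - 1/(12*13) = -2610 - 1*1/156 = -2610 - 1/156 = -407161/156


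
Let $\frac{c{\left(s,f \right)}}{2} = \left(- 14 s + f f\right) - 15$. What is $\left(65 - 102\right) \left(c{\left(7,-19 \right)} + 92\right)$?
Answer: $-21756$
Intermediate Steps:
$c{\left(s,f \right)} = -30 - 28 s + 2 f^{2}$ ($c{\left(s,f \right)} = 2 \left(\left(- 14 s + f f\right) - 15\right) = 2 \left(\left(- 14 s + f^{2}\right) - 15\right) = 2 \left(\left(f^{2} - 14 s\right) - 15\right) = 2 \left(-15 + f^{2} - 14 s\right) = -30 - 28 s + 2 f^{2}$)
$\left(65 - 102\right) \left(c{\left(7,-19 \right)} + 92\right) = \left(65 - 102\right) \left(\left(-30 - 196 + 2 \left(-19\right)^{2}\right) + 92\right) = - 37 \left(\left(-30 - 196 + 2 \cdot 361\right) + 92\right) = - 37 \left(\left(-30 - 196 + 722\right) + 92\right) = - 37 \left(496 + 92\right) = \left(-37\right) 588 = -21756$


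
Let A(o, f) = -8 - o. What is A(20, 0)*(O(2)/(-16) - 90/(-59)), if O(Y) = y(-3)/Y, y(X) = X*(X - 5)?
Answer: -1281/59 ≈ -21.712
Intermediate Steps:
y(X) = X*(-5 + X)
O(Y) = 24/Y (O(Y) = (-3*(-5 - 3))/Y = (-3*(-8))/Y = 24/Y)
A(20, 0)*(O(2)/(-16) - 90/(-59)) = (-8 - 1*20)*((24/2)/(-16) - 90/(-59)) = (-8 - 20)*((24*(1/2))*(-1/16) - 90*(-1/59)) = -28*(12*(-1/16) + 90/59) = -28*(-3/4 + 90/59) = -28*183/236 = -1281/59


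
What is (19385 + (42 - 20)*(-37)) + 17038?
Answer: 35609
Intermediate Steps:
(19385 + (42 - 20)*(-37)) + 17038 = (19385 + 22*(-37)) + 17038 = (19385 - 814) + 17038 = 18571 + 17038 = 35609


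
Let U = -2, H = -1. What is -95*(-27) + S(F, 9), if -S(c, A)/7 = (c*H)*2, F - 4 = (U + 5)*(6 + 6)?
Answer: 3125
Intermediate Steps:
F = 40 (F = 4 + (-2 + 5)*(6 + 6) = 4 + 3*12 = 4 + 36 = 40)
S(c, A) = 14*c (S(c, A) = -7*c*(-1)*2 = -7*(-c)*2 = -(-14)*c = 14*c)
-95*(-27) + S(F, 9) = -95*(-27) + 14*40 = 2565 + 560 = 3125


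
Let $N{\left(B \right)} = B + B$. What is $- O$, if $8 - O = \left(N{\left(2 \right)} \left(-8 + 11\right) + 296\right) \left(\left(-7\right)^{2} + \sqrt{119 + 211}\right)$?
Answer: $15084 + 308 \sqrt{330} \approx 20679.0$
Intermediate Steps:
$N{\left(B \right)} = 2 B$
$O = -15084 - 308 \sqrt{330}$ ($O = 8 - \left(2 \cdot 2 \left(-8 + 11\right) + 296\right) \left(\left(-7\right)^{2} + \sqrt{119 + 211}\right) = 8 - \left(4 \cdot 3 + 296\right) \left(49 + \sqrt{330}\right) = 8 - \left(12 + 296\right) \left(49 + \sqrt{330}\right) = 8 - 308 \left(49 + \sqrt{330}\right) = 8 - \left(15092 + 308 \sqrt{330}\right) = -15084 - 308 \sqrt{330} \approx -20679.0$)
$- O = - (-15084 - 308 \sqrt{330}) = 15084 + 308 \sqrt{330}$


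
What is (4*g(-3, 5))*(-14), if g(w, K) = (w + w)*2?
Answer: 672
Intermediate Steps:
g(w, K) = 4*w (g(w, K) = (2*w)*2 = 4*w)
(4*g(-3, 5))*(-14) = (4*(4*(-3)))*(-14) = (4*(-12))*(-14) = -48*(-14) = 672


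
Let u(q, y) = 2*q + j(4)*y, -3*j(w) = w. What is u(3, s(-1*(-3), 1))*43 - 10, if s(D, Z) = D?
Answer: 76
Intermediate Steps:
j(w) = -w/3
u(q, y) = 2*q - 4*y/3 (u(q, y) = 2*q + (-1/3*4)*y = 2*q - 4*y/3)
u(3, s(-1*(-3), 1))*43 - 10 = (2*3 - (-4)*(-3)/3)*43 - 10 = (6 - 4/3*3)*43 - 10 = (6 - 4)*43 - 10 = 2*43 - 10 = 86 - 10 = 76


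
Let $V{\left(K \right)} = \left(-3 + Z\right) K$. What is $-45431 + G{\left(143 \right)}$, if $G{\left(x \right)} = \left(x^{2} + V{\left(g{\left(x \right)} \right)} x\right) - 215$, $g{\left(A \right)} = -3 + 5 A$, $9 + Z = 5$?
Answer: $-737909$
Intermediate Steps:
$Z = -4$ ($Z = -9 + 5 = -4$)
$V{\left(K \right)} = - 7 K$ ($V{\left(K \right)} = \left(-3 - 4\right) K = - 7 K$)
$G{\left(x \right)} = -215 + x^{2} + x \left(21 - 35 x\right)$ ($G{\left(x \right)} = \left(x^{2} + - 7 \left(-3 + 5 x\right) x\right) - 215 = \left(x^{2} + \left(21 - 35 x\right) x\right) - 215 = \left(x^{2} + x \left(21 - 35 x\right)\right) - 215 = -215 + x^{2} + x \left(21 - 35 x\right)$)
$-45431 + G{\left(143 \right)} = -45431 - \left(-2788 + 695266\right) = -45431 - 692478 = -737909$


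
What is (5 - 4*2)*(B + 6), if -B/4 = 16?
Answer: 174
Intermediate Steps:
B = -64 (B = -4*16 = -64)
(5 - 4*2)*(B + 6) = (5 - 4*2)*(-64 + 6) = (5 - 8)*(-58) = -3*(-58) = 174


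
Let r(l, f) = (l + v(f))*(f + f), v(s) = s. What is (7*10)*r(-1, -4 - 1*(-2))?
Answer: 840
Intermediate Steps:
r(l, f) = 2*f*(f + l) (r(l, f) = (l + f)*(f + f) = (f + l)*(2*f) = 2*f*(f + l))
(7*10)*r(-1, -4 - 1*(-2)) = (7*10)*(2*(-4 - 1*(-2))*((-4 - 1*(-2)) - 1)) = 70*(2*(-4 + 2)*((-4 + 2) - 1)) = 70*(2*(-2)*(-2 - 1)) = 70*(2*(-2)*(-3)) = 70*12 = 840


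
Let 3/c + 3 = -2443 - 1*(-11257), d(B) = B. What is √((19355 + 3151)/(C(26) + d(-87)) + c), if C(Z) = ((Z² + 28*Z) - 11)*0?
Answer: I*√1876646093685/85173 ≈ 16.084*I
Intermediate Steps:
C(Z) = 0 (C(Z) = (-11 + Z² + 28*Z)*0 = 0)
c = 1/2937 (c = 3/(-3 + (-2443 - 1*(-11257))) = 3/(-3 + (-2443 + 11257)) = 3/(-3 + 8814) = 3/8811 = 3*(1/8811) = 1/2937 ≈ 0.00034048)
√((19355 + 3151)/(C(26) + d(-87)) + c) = √((19355 + 3151)/(0 - 87) + 1/2937) = √(22506/(-87) + 1/2937) = √(22506*(-1/87) + 1/2937) = √(-7502/29 + 1/2937) = √(-22033345/85173) = I*√1876646093685/85173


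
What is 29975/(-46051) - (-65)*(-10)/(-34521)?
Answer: -1004833825/1589726571 ≈ -0.63208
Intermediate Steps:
29975/(-46051) - (-65)*(-10)/(-34521) = 29975*(-1/46051) - 65*10*(-1/34521) = -29975/46051 - 650*(-1/34521) = -29975/46051 + 650/34521 = -1004833825/1589726571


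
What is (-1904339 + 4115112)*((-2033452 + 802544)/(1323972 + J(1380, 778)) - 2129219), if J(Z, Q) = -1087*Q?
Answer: -1125700043503987983/239143 ≈ -4.7072e+12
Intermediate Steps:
(-1904339 + 4115112)*((-2033452 + 802544)/(1323972 + J(1380, 778)) - 2129219) = (-1904339 + 4115112)*((-2033452 + 802544)/(1323972 - 1087*778) - 2129219) = 2210773*(-1230908/(1323972 - 845686) - 2129219) = 2210773*(-1230908/478286 - 2129219) = 2210773*(-1230908*1/478286 - 2129219) = 2210773*(-615454/239143 - 2129219) = 2210773*(-509188434771/239143) = -1125700043503987983/239143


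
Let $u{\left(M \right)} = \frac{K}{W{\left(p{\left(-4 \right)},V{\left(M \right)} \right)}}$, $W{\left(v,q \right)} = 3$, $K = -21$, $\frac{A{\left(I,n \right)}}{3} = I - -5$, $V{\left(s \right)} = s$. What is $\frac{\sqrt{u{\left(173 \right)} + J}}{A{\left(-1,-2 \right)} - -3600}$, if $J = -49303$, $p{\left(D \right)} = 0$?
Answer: $\frac{i \sqrt{49310}}{3612} \approx 0.061478 i$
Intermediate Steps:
$A{\left(I,n \right)} = 15 + 3 I$ ($A{\left(I,n \right)} = 3 \left(I - -5\right) = 3 \left(I + 5\right) = 3 \left(5 + I\right) = 15 + 3 I$)
$u{\left(M \right)} = -7$ ($u{\left(M \right)} = - \frac{21}{3} = \left(-21\right) \frac{1}{3} = -7$)
$\frac{\sqrt{u{\left(173 \right)} + J}}{A{\left(-1,-2 \right)} - -3600} = \frac{\sqrt{-7 - 49303}}{\left(15 + 3 \left(-1\right)\right) - -3600} = \frac{\sqrt{-49310}}{\left(15 - 3\right) + 3600} = \frac{i \sqrt{49310}}{12 + 3600} = \frac{i \sqrt{49310}}{3612}$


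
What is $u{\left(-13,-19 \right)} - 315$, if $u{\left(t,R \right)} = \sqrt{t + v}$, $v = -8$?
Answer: $-315 + i \sqrt{21} \approx -315.0 + 4.5826 i$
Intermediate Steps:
$u{\left(t,R \right)} = \sqrt{-8 + t}$ ($u{\left(t,R \right)} = \sqrt{t - 8} = \sqrt{-8 + t}$)
$u{\left(-13,-19 \right)} - 315 = \sqrt{-8 - 13} - 315 = \sqrt{-21} - 315 = i \sqrt{21} - 315 = -315 + i \sqrt{21}$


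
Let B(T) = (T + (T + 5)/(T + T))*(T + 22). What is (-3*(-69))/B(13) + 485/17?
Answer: 3067297/105910 ≈ 28.961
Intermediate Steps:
B(T) = (22 + T)*(T + (5 + T)/(2*T)) (B(T) = (T + (5 + T)/((2*T)))*(22 + T) = (T + (5 + T)*(1/(2*T)))*(22 + T) = (T + (5 + T)/(2*T))*(22 + T) = (22 + T)*(T + (5 + T)/(2*T)))
(-3*(-69))/B(13) + 485/17 = (-3*(-69))/(27/2 + 13² + 55/13 + (45/2)*13) + 485/17 = 207/(27/2 + 169 + 55*(1/13) + 585/2) + 485*(1/17) = 207/(27/2 + 169 + 55/13 + 585/2) + 485/17 = 207/(6230/13) + 485/17 = 207*(13/6230) + 485/17 = 2691/6230 + 485/17 = 3067297/105910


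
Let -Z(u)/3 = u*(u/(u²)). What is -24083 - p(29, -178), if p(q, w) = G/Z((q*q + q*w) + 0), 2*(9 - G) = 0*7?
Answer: -24080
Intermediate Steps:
Z(u) = -3 (Z(u) = -3*u*u/(u²) = -3*u*u/u² = -3*u/u = -3*1 = -3)
G = 9 (G = 9 - 0*7 = 9 - ½*0 = 9 + 0 = 9)
p(q, w) = -3 (p(q, w) = 9/(-3) = 9*(-⅓) = -3)
-24083 - p(29, -178) = -24083 - 1*(-3) = -24083 + 3 = -24080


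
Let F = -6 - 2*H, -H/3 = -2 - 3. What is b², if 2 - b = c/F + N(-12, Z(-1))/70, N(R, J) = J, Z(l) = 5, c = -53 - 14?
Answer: 289/63504 ≈ 0.0045509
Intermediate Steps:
c = -67
H = 15 (H = -3*(-2 - 3) = -3*(-5) = 15)
F = -36 (F = -6 - 2*15 = -6 - 30 = -36)
b = 17/252 (b = 2 - (-67/(-36) + 5/70) = 2 - (-67*(-1/36) + 5*(1/70)) = 2 - (67/36 + 1/14) = 2 - 1*487/252 = 2 - 487/252 = 17/252 ≈ 0.067460)
b² = (17/252)² = 289/63504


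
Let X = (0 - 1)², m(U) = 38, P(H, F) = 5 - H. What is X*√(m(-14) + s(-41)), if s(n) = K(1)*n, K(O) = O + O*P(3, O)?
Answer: I*√85 ≈ 9.2195*I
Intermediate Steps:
K(O) = 3*O (K(O) = O + O*(5 - 1*3) = O + O*(5 - 3) = O + O*2 = O + 2*O = 3*O)
s(n) = 3*n (s(n) = (3*1)*n = 3*n)
X = 1 (X = (-1)² = 1)
X*√(m(-14) + s(-41)) = 1*√(38 + 3*(-41)) = 1*√(38 - 123) = 1*√(-85) = 1*(I*√85) = I*√85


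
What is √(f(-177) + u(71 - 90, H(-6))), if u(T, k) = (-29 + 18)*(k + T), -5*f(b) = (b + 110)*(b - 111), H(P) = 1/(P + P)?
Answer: I*√3284355/30 ≈ 60.409*I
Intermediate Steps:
H(P) = 1/(2*P)
f(b) = -(-111 + b)*(110 + b)/5 (f(b) = -(b + 110)*(b - 111)/5 = -(110 + b)*(-111 + b)/5 = -(-111 + b)*(110 + b)/5)
u(T, k) = -11*T - 11*k (u(T, k) = -11*(T + k) = -11*T - 11*k)
√(f(-177) + u(71 - 90, H(-6))) = √((2442 - ⅕*(-177)² + (⅕)*(-177)) + (-11*(71 - 90) - 11/(2*(-6)))) = √((2442 - ⅕*31329 - 177/5) + (-11*(-19) - 11*(-1)/(2*6))) = √((2442 - 31329/5 - 177/5) + (209 - 11*(-1/12))) = √(-19296/5 + (209 + 11/12)) = √(-19296/5 + 2519/12) = √(-218957/60) = I*√3284355/30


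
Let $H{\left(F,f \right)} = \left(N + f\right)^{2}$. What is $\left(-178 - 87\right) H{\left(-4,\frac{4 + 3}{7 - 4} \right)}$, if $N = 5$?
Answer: $- \frac{128260}{9} \approx -14251.0$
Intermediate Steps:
$H{\left(F,f \right)} = \left(5 + f\right)^{2}$
$\left(-178 - 87\right) H{\left(-4,\frac{4 + 3}{7 - 4} \right)} = \left(-178 - 87\right) \left(5 + \frac{4 + 3}{7 - 4}\right)^{2} = \left(-178 + \left(-236 + 149\right)\right) \left(5 + \frac{7}{3}\right)^{2} = \left(-178 - 87\right) \left(5 + 7 \cdot \frac{1}{3}\right)^{2} = - 265 \left(5 + \frac{7}{3}\right)^{2} = - 265 \left(\frac{22}{3}\right)^{2} = \left(-265\right) \frac{484}{9} = - \frac{128260}{9}$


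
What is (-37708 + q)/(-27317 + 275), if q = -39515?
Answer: 25741/9014 ≈ 2.8557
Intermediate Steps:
(-37708 + q)/(-27317 + 275) = (-37708 - 39515)/(-27317 + 275) = -77223/(-27042) = -77223*(-1/27042) = 25741/9014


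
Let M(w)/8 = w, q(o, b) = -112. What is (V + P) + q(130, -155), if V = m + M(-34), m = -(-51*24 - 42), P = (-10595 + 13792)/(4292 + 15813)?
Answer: 17735807/20105 ≈ 882.16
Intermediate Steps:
M(w) = 8*w
P = 3197/20105 ≈ 0.15902
m = 1266 (m = -(-1224 - 42) = -1*(-1266) = 1266)
V = 994 (V = 1266 + 8*(-34) = 1266 - 272 = 994)
(V + P) + q(130, -155) = (994 + 3197/20105) - 112 = 19987567/20105 - 112 = 17735807/20105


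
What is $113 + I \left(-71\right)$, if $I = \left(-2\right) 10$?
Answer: $1533$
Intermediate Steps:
$I = -20$
$113 + I \left(-71\right) = 113 - -1420 = 113 + 1420 = 1533$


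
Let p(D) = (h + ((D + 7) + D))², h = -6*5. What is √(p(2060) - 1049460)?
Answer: √15735949 ≈ 3966.9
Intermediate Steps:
h = -30
p(D) = (-23 + 2*D)² (p(D) = (-30 + ((D + 7) + D))² = (-30 + ((7 + D) + D))² = (-30 + (7 + 2*D))² = (-23 + 2*D)²)
√(p(2060) - 1049460) = √((-23 + 2*2060)² - 1049460) = √((-23 + 4120)² - 1049460) = √(4097² - 1049460) = √(16785409 - 1049460) = √15735949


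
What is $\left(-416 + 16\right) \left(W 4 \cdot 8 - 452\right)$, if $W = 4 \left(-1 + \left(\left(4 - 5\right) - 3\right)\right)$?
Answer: $436800$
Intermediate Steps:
$W = -20$ ($W = 4 \left(-1 + \left(\left(4 - 5\right) - 3\right)\right) = 4 \left(-1 - 4\right) = 4 \left(-5\right) = -20$)
$\left(-416 + 16\right) \left(W 4 \cdot 8 - 452\right) = \left(-416 + 16\right) \left(\left(-20\right) 4 \cdot 8 - 452\right) = - 400 \left(\left(-80\right) 8 - 452\right) = - 400 \left(-640 - 452\right) = \left(-400\right) \left(-1092\right) = 436800$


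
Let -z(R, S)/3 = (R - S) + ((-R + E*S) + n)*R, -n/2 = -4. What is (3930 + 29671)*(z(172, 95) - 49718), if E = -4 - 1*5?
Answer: 15989203855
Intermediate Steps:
n = 8 (n = -2*(-4) = 8)
E = -9 (E = -4 - 5 = -9)
z(R, S) = -3*R + 3*S - 3*R*(8 - R - 9*S) (z(R, S) = -3*((R - S) + ((-R - 9*S) + 8)*R) = -3*((R - S) + (8 - R - 9*S)*R) = -3*((R - S) + R*(8 - R - 9*S)) = -3*(R - S + R*(8 - R - 9*S)) = -3*R + 3*S - 3*R*(8 - R - 9*S))
(3930 + 29671)*(z(172, 95) - 49718) = (3930 + 29671)*((-27*172 + 3*95 + 3*172**2 + 27*172*95) - 49718) = 33601*((-4644 + 285 + 3*29584 + 441180) - 49718) = 33601*((-4644 + 285 + 88752 + 441180) - 49718) = 33601*(525573 - 49718) = 33601*475855 = 15989203855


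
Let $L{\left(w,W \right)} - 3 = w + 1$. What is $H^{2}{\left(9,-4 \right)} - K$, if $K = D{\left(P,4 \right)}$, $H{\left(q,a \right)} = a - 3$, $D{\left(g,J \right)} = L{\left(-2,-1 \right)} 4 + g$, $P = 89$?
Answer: $-48$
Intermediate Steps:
$L{\left(w,W \right)} = 4 + w$ ($L{\left(w,W \right)} = 3 + \left(w + 1\right) = 3 + \left(1 + w\right) = 4 + w$)
$D{\left(g,J \right)} = 8 + g$ ($D{\left(g,J \right)} = \left(4 - 2\right) 4 + g = 2 \cdot 4 + g = 8 + g$)
$H{\left(q,a \right)} = -3 + a$
$K = 97$ ($K = 8 + 89 = 97$)
$H^{2}{\left(9,-4 \right)} - K = \left(-3 - 4\right)^{2} - 97 = \left(-7\right)^{2} - 97 = 49 - 97 = -48$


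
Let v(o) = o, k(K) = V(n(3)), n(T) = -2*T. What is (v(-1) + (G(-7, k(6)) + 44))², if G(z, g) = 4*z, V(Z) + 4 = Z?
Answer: 225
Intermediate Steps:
V(Z) = -4 + Z
k(K) = -10 (k(K) = -4 - 2*3 = -4 - 6 = -10)
(v(-1) + (G(-7, k(6)) + 44))² = (-1 + (4*(-7) + 44))² = (-1 + (-28 + 44))² = (-1 + 16)² = 15² = 225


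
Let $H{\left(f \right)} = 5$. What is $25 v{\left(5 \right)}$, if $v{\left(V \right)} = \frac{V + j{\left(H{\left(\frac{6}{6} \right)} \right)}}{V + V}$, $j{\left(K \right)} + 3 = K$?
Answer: $\frac{35}{2} \approx 17.5$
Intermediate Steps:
$j{\left(K \right)} = -3 + K$
$v{\left(V \right)} = \frac{2 + V}{2 V}$ ($v{\left(V \right)} = \frac{V + \left(-3 + 5\right)}{V + V} = \frac{V + 2}{2 V} = \left(2 + V\right) \frac{1}{2 V} = \frac{2 + V}{2 V}$)
$25 v{\left(5 \right)} = 25 \frac{2 + 5}{2 \cdot 5} = 25 \cdot \frac{1}{2} \cdot \frac{1}{5} \cdot 7 = 25 \cdot \frac{7}{10} = \frac{35}{2}$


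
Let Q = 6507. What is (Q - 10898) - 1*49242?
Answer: -53633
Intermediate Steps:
(Q - 10898) - 1*49242 = (6507 - 10898) - 1*49242 = -4391 - 49242 = -53633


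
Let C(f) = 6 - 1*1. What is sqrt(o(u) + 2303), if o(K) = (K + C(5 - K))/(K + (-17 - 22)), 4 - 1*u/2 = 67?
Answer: 2*sqrt(129585)/15 ≈ 47.997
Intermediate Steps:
C(f) = 5 (C(f) = 6 - 1 = 5)
u = -126 (u = 8 - 2*67 = 8 - 134 = -126)
o(K) = (5 + K)/(-39 + K) (o(K) = (K + 5)/(K + (-17 - 22)) = (5 + K)/(K - 39) = (5 + K)/(-39 + K))
sqrt(o(u) + 2303) = sqrt((5 - 126)/(-39 - 126) + 2303) = sqrt(-121/(-165) + 2303) = sqrt(-1/165*(-121) + 2303) = sqrt(11/15 + 2303) = sqrt(34556/15) = 2*sqrt(129585)/15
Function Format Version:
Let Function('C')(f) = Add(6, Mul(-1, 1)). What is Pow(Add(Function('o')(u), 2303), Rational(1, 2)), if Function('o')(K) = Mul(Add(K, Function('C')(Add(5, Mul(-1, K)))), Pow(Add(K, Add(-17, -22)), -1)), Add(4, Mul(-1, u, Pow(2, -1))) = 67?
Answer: Mul(Rational(2, 15), Pow(129585, Rational(1, 2))) ≈ 47.997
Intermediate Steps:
Function('C')(f) = 5 (Function('C')(f) = Add(6, -1) = 5)
u = -126 (u = Add(8, Mul(-2, 67)) = Add(8, -134) = -126)
Function('o')(K) = Mul(Pow(Add(-39, K), -1), Add(5, K)) (Function('o')(K) = Mul(Add(K, 5), Pow(Add(K, Add(-17, -22)), -1)) = Mul(Add(5, K), Pow(Add(K, -39), -1)) = Mul(Add(5, K), Pow(Add(-39, K), -1)) = Mul(Pow(Add(-39, K), -1), Add(5, K)))
Pow(Add(Function('o')(u), 2303), Rational(1, 2)) = Pow(Add(Mul(Pow(Add(-39, -126), -1), Add(5, -126)), 2303), Rational(1, 2)) = Pow(Add(Mul(Pow(-165, -1), -121), 2303), Rational(1, 2)) = Pow(Add(Mul(Rational(-1, 165), -121), 2303), Rational(1, 2)) = Pow(Add(Rational(11, 15), 2303), Rational(1, 2)) = Pow(Rational(34556, 15), Rational(1, 2)) = Mul(Rational(2, 15), Pow(129585, Rational(1, 2)))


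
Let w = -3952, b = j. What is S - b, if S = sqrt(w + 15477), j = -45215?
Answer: 45215 + 5*sqrt(461) ≈ 45322.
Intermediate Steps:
b = -45215
S = 5*sqrt(461) (S = sqrt(-3952 + 15477) = sqrt(11525) = 5*sqrt(461) ≈ 107.35)
S - b = 5*sqrt(461) - 1*(-45215) = 5*sqrt(461) + 45215 = 45215 + 5*sqrt(461)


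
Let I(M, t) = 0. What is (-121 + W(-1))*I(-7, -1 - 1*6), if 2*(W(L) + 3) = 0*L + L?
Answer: 0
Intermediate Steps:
W(L) = -3 + L/2 (W(L) = -3 + (0*L + L)/2 = -3 + (0 + L)/2 = -3 + L/2)
(-121 + W(-1))*I(-7, -1 - 1*6) = (-121 + (-3 + (½)*(-1)))*0 = (-121 + (-3 - ½))*0 = (-121 - 7/2)*0 = -249/2*0 = 0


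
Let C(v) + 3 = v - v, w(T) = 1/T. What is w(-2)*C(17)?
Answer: 3/2 ≈ 1.5000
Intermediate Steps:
C(v) = -3 (C(v) = -3 + (v - v) = -3 + 0 = -3)
w(-2)*C(17) = -3/(-2) = -½*(-3) = 3/2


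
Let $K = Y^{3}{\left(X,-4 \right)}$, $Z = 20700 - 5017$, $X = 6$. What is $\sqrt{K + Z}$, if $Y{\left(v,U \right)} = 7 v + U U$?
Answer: $\sqrt{210795} \approx 459.12$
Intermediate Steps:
$Y{\left(v,U \right)} = U^{2} + 7 v$ ($Y{\left(v,U \right)} = 7 v + U^{2} = U^{2} + 7 v$)
$Z = 15683$ ($Z = 20700 - 5017 = 15683$)
$K = 195112$ ($K = \left(\left(-4\right)^{2} + 7 \cdot 6\right)^{3} = \left(16 + 42\right)^{3} = 58^{3} = 195112$)
$\sqrt{K + Z} = \sqrt{195112 + 15683} = \sqrt{210795}$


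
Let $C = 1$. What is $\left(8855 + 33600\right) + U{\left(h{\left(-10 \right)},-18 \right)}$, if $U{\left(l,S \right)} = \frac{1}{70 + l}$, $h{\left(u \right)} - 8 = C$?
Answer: $\frac{3353946}{79} \approx 42455.0$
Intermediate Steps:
$h{\left(u \right)} = 9$ ($h{\left(u \right)} = 8 + 1 = 9$)
$\left(8855 + 33600\right) + U{\left(h{\left(-10 \right)},-18 \right)} = \left(8855 + 33600\right) + \frac{1}{70 + 9} = 42455 + \frac{1}{79} = \frac{3353946}{79}$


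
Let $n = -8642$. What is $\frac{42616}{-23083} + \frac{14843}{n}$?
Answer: $- \frac{710908441}{199483286} \approx -3.5638$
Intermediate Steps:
$\frac{42616}{-23083} + \frac{14843}{n} = \frac{42616}{-23083} + \frac{14843}{-8642} = 42616 \left(- \frac{1}{23083}\right) + 14843 \left(- \frac{1}{8642}\right) = - \frac{42616}{23083} - \frac{14843}{8642} = - \frac{710908441}{199483286}$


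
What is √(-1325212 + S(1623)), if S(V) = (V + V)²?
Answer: 2*√2302826 ≈ 3035.0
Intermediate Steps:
S(V) = 4*V² (S(V) = (2*V)² = 4*V²)
√(-1325212 + S(1623)) = √(-1325212 + 4*1623²) = √(-1325212 + 4*2634129) = √(-1325212 + 10536516) = √9211304 = 2*√2302826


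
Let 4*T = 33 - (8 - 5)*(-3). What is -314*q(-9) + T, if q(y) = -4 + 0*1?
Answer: 2533/2 ≈ 1266.5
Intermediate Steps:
q(y) = -4 (q(y) = -4 + 0 = -4)
T = 21/2 (T = (33 - (8 - 5)*(-3))/4 = (33 - 3*(-3))/4 = (33 - 1*(-9))/4 = (33 + 9)/4 = (¼)*42 = 21/2 ≈ 10.500)
-314*q(-9) + T = -314*(-4) + 21/2 = 1256 + 21/2 = 2533/2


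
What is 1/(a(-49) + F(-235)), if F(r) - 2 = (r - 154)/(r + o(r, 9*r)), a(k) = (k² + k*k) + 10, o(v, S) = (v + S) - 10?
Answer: 2595/12492719 ≈ 0.00020772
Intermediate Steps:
o(v, S) = -10 + S + v (o(v, S) = (S + v) - 10 = -10 + S + v)
a(k) = 10 + 2*k² (a(k) = (k² + k²) + 10 = 2*k² + 10 = 10 + 2*k²)
F(r) = 2 + (-154 + r)/(-10 + 11*r) (F(r) = 2 + (r - 154)/(r + (-10 + 9*r + r)) = 2 + (-154 + r)/(r + (-10 + 10*r)) = 2 + (-154 + r)/(-10 + 11*r))
1/(a(-49) + F(-235)) = 1/((10 + 2*(-49)²) + (-174 + 23*(-235))/(-10 + 11*(-235))) = 1/((10 + 2*2401) + (-174 - 5405)/(-10 - 2585)) = 1/((10 + 4802) - 5579/(-2595)) = 1/(4812 - 1/2595*(-5579)) = 1/(4812 + 5579/2595) = 1/(12492719/2595) = 2595/12492719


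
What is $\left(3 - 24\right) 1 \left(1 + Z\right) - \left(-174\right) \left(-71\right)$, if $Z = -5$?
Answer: $-12270$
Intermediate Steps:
$\left(3 - 24\right) 1 \left(1 + Z\right) - \left(-174\right) \left(-71\right) = \left(3 - 24\right) 1 \left(1 - 5\right) - \left(-174\right) \left(-71\right) = - 21 \cdot 1 \left(-4\right) - 12354 = \left(-21\right) \left(-4\right) - 12354 = 84 - 12354 = -12270$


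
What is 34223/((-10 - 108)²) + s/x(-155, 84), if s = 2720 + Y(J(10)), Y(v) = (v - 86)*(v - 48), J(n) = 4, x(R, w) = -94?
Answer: -42447055/654428 ≈ -64.861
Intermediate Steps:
Y(v) = (-86 + v)*(-48 + v)
s = 6328 (s = 2720 + (4128 + 4² - 134*4) = 2720 + (4128 + 16 - 536) = 2720 + 3608 = 6328)
34223/((-10 - 108)²) + s/x(-155, 84) = 34223/((-10 - 108)²) + 6328/(-94) = 34223/((-118)²) + 6328*(-1/94) = 34223/13924 - 3164/47 = -42447055/654428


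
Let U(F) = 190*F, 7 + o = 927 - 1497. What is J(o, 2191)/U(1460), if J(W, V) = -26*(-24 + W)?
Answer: 7813/138700 ≈ 0.056330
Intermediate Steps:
o = -577 (o = -7 + (927 - 1497) = -7 - 570 = -577)
J(W, V) = 624 - 26*W
J(o, 2191)/U(1460) = (624 - 26*(-577))/((190*1460)) = (624 + 15002)/277400 = 15626*(1/277400) = 7813/138700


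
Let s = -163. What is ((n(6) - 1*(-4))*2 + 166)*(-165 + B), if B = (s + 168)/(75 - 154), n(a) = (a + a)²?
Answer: -6024480/79 ≈ -76259.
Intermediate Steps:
n(a) = 4*a² (n(a) = (2*a)² = 4*a²)
B = -5/79 (B = (-163 + 168)/(75 - 154) = 5/(-79) = 5*(-1/79) = -5/79 ≈ -0.063291)
((n(6) - 1*(-4))*2 + 166)*(-165 + B) = ((4*6² - 1*(-4))*2 + 166)*(-165 - 5/79) = ((4*36 + 4)*2 + 166)*(-13040/79) = ((144 + 4)*2 + 166)*(-13040/79) = (148*2 + 166)*(-13040/79) = (296 + 166)*(-13040/79) = 462*(-13040/79) = -6024480/79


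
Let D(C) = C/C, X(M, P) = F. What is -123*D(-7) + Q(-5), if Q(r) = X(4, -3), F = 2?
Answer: -121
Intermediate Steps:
X(M, P) = 2
D(C) = 1
Q(r) = 2
-123*D(-7) + Q(-5) = -123*1 + 2 = -123 + 2 = -121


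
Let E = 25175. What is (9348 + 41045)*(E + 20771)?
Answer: 2315356778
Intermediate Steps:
(9348 + 41045)*(E + 20771) = (9348 + 41045)*(25175 + 20771) = 50393*45946 = 2315356778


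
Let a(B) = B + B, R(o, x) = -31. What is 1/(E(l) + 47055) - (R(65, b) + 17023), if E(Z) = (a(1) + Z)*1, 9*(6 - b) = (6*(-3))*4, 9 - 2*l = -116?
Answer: -1601309086/94239 ≈ -16992.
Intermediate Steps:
l = 125/2 (l = 9/2 - 1/2*(-116) = 9/2 + 58 = 125/2 ≈ 62.500)
b = 14 (b = 6 - 6*(-3)*4/9 = 6 - (-2)*4 = 6 - 1/9*(-72) = 6 + 8 = 14)
a(B) = 2*B
E(Z) = 2 + Z (E(Z) = (2*1 + Z)*1 = (2 + Z)*1 = 2 + Z)
1/(E(l) + 47055) - (R(65, b) + 17023) = 1/((2 + 125/2) + 47055) - (-31 + 17023) = 1/(129/2 + 47055) - 1*16992 = 1/(94239/2) - 16992 = 2/94239 - 16992 = -1601309086/94239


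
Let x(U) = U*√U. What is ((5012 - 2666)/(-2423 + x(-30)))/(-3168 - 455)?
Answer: 334374/1256952751 - 4140*I*√30/1256952751 ≈ 0.00026602 - 1.804e-5*I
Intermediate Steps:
x(U) = U^(3/2)
((5012 - 2666)/(-2423 + x(-30)))/(-3168 - 455) = ((5012 - 2666)/(-2423 + (-30)^(3/2)))/(-3168 - 455) = (2346/(-2423 - 30*I*√30))/(-3623) = (2346/(-2423 - 30*I*√30))*(-1/3623) = -2346/(3623*(-2423 - 30*I*√30))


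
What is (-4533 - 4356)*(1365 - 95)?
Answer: -11289030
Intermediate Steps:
(-4533 - 4356)*(1365 - 95) = -8889*1270 = -11289030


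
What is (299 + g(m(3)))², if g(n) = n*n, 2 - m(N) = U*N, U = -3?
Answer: 176400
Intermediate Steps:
m(N) = 2 + 3*N (m(N) = 2 - (-3)*N = 2 + 3*N)
g(n) = n²
(299 + g(m(3)))² = (299 + (2 + 3*3)²)² = (299 + (2 + 9)²)² = (299 + 11²)² = (299 + 121)² = 420² = 176400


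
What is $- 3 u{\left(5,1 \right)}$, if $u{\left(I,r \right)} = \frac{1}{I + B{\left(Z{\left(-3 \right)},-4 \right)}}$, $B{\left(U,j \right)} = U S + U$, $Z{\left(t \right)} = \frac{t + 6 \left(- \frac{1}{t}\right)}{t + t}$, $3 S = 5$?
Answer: $- \frac{27}{49} \approx -0.55102$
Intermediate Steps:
$S = \frac{5}{3}$ ($S = \frac{1}{3} \cdot 5 = \frac{5}{3} \approx 1.6667$)
$Z{\left(t \right)} = \frac{t - \frac{6}{t}}{2 t}$
$B{\left(U,j \right)} = \frac{8 U}{3}$ ($B{\left(U,j \right)} = U \frac{5}{3} + U = \frac{5 U}{3} + U = \frac{8 U}{3}$)
$u{\left(I,r \right)} = \frac{1}{\frac{4}{9} + I}$ ($u{\left(I,r \right)} = \frac{1}{I + \frac{8 \left(\frac{1}{2} - \frac{3}{9}\right)}{3}} = \frac{1}{I + \frac{8 \left(\frac{1}{2} - \frac{1}{3}\right)}{3}} = \frac{1}{I + \frac{8}{3} \cdot \frac{1}{6}} = \frac{1}{I + \frac{4}{9}} = \frac{1}{\frac{4}{9} + I}$)
$- 3 u{\left(5,1 \right)} = - 3 \frac{9}{4 + 9 \cdot 5} = - 3 \frac{9}{4 + 45} = - 3 \cdot \frac{9}{49} = - 3 \cdot 9 \cdot \frac{1}{49} = \left(-3\right) \frac{9}{49} = - \frac{27}{49}$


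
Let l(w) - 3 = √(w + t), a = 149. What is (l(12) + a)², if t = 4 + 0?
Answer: 24336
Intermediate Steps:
t = 4
l(w) = 3 + √(4 + w) (l(w) = 3 + √(w + 4) = 3 + √(4 + w))
(l(12) + a)² = ((3 + √(4 + 12)) + 149)² = ((3 + √16) + 149)² = ((3 + 4) + 149)² = (7 + 149)² = 156² = 24336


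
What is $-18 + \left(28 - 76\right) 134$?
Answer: $-6450$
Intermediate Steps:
$-18 + \left(28 - 76\right) 134 = -18 - 6432 = -6450$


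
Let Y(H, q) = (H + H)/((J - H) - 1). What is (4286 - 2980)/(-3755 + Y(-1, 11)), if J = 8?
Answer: -5224/15021 ≈ -0.34778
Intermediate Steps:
Y(H, q) = 2*H/(7 - H) (Y(H, q) = (H + H)/((8 - H) - 1) = (2*H)/(7 - H) = 2*H/(7 - H))
(4286 - 2980)/(-3755 + Y(-1, 11)) = (4286 - 2980)/(-3755 - 2*(-1)/(-7 - 1)) = 1306/(-3755 - 2*(-1)/(-8)) = 1306/(-3755 - 2*(-1)*(-1/8)) = 1306/(-3755 - 1/4) = 1306/(-15021/4) = 1306*(-4/15021) = -5224/15021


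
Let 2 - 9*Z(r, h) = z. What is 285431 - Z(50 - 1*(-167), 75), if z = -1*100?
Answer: 856259/3 ≈ 2.8542e+5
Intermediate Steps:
z = -100
Z(r, h) = 34/3 (Z(r, h) = 2/9 - 1/9*(-100) = 2/9 + 100/9 = 34/3)
285431 - Z(50 - 1*(-167), 75) = 285431 - 1*34/3 = 285431 - 34/3 = 856259/3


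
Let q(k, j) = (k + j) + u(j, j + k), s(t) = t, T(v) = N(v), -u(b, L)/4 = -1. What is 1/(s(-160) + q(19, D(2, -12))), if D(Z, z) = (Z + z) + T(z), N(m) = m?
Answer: -1/159 ≈ -0.0062893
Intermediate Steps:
u(b, L) = 4 (u(b, L) = -4*(-1) = 4)
T(v) = v
D(Z, z) = Z + 2*z (D(Z, z) = (Z + z) + z = Z + 2*z)
q(k, j) = 4 + j + k (q(k, j) = (k + j) + 4 = (j + k) + 4 = 4 + j + k)
1/(s(-160) + q(19, D(2, -12))) = 1/(-160 + (4 + (2 + 2*(-12)) + 19)) = 1/(-160 + (4 + (2 - 24) + 19)) = 1/(-160 + (4 - 22 + 19)) = 1/(-160 + 1) = 1/(-159) = -1/159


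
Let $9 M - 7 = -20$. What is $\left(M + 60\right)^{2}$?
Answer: $\frac{277729}{81} \approx 3428.8$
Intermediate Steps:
$M = - \frac{13}{9}$ ($M = \frac{7}{9} + \frac{1}{9} \left(-20\right) = \frac{7}{9} - \frac{20}{9} = - \frac{13}{9} \approx -1.4444$)
$\left(M + 60\right)^{2} = \left(- \frac{13}{9} + 60\right)^{2} = \left(\frac{527}{9}\right)^{2} = \frac{277729}{81}$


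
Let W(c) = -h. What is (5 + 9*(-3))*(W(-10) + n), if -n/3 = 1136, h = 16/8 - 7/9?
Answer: 675026/9 ≈ 75003.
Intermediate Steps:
h = 11/9 (h = 16*(1/8) - 7*1/9 = 2 - 7/9 = 11/9 ≈ 1.2222)
n = -3408 (n = -3*1136 = -3408)
W(c) = -11/9 (W(c) = -1*11/9 = -11/9)
(5 + 9*(-3))*(W(-10) + n) = (5 + 9*(-3))*(-11/9 - 3408) = (5 - 27)*(-30683/9) = -22*(-30683/9) = 675026/9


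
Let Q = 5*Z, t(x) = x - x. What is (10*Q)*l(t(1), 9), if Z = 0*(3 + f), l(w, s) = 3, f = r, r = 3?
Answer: 0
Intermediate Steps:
t(x) = 0
f = 3
Z = 0 (Z = 0*(3 + 3) = 0*6 = 0)
Q = 0 (Q = 5*0 = 0)
(10*Q)*l(t(1), 9) = (10*0)*3 = 0*3 = 0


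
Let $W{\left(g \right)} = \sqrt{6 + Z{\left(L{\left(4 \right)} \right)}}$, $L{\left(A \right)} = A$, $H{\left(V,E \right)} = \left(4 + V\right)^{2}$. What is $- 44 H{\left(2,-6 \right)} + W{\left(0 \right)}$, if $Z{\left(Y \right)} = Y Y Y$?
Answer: $-1584 + \sqrt{70} \approx -1575.6$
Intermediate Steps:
$Z{\left(Y \right)} = Y^{3}$ ($Z{\left(Y \right)} = Y^{2} Y = Y^{3}$)
$W{\left(g \right)} = \sqrt{70}$ ($W{\left(g \right)} = \sqrt{6 + 4^{3}} = \sqrt{6 + 64} = \sqrt{70}$)
$- 44 H{\left(2,-6 \right)} + W{\left(0 \right)} = - 44 \left(4 + 2\right)^{2} + \sqrt{70} = - 44 \cdot 6^{2} + \sqrt{70} = \left(-44\right) 36 + \sqrt{70} = -1584 + \sqrt{70}$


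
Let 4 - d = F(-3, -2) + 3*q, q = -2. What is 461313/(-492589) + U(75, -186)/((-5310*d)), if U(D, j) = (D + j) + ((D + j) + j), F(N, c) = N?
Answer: -5273910013/5667236445 ≈ -0.93060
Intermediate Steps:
U(D, j) = 2*D + 3*j (U(D, j) = (D + j) + (D + 2*j) = 2*D + 3*j)
d = 13 (d = 4 - (-3 + 3*(-2)) = 4 - (-3 - 6) = 4 - 1*(-9) = 4 + 9 = 13)
461313/(-492589) + U(75, -186)/((-5310*d)) = 461313/(-492589) + (2*75 + 3*(-186))/((-5310*13)) = 461313*(-1/492589) + (150 - 558)/(-69030) = -461313/492589 - 408*(-1/69030) = -461313/492589 + 68/11505 = -5273910013/5667236445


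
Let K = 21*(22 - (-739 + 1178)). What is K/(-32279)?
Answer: 8757/32279 ≈ 0.27129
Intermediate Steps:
K = -8757 (K = 21*(22 - 1*439) = 21*(22 - 439) = 21*(-417) = -8757)
K/(-32279) = -8757/(-32279) = -8757*(-1/32279) = 8757/32279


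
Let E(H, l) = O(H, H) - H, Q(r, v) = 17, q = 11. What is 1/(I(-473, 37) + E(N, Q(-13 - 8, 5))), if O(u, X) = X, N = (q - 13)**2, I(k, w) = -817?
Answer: -1/817 ≈ -0.0012240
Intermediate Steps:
N = 4 (N = (11 - 13)**2 = (-2)**2 = 4)
E(H, l) = 0 (E(H, l) = H - H = 0)
1/(I(-473, 37) + E(N, Q(-13 - 8, 5))) = 1/(-817 + 0) = 1/(-817) = -1/817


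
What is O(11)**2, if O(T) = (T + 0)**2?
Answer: 14641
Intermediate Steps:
O(T) = T**2
O(11)**2 = (11**2)**2 = 121**2 = 14641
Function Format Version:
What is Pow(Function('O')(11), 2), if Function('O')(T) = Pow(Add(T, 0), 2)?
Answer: 14641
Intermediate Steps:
Function('O')(T) = Pow(T, 2)
Pow(Function('O')(11), 2) = Pow(Pow(11, 2), 2) = Pow(121, 2) = 14641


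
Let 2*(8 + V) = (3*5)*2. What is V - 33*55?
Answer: -1808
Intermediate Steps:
V = 7 (V = -8 + ((3*5)*2)/2 = -8 + (15*2)/2 = -8 + (½)*30 = -8 + 15 = 7)
V - 33*55 = 7 - 33*55 = 7 - 1815 = -1808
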